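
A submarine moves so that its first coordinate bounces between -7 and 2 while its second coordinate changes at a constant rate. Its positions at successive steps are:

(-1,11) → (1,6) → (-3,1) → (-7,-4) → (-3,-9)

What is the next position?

The first coordinate reflects between -7 and 2, moving 4 per step.
  step 5: -3 → 1
The second coordinate changes by -5 each step: at step 5 it is -14.

(1,-14)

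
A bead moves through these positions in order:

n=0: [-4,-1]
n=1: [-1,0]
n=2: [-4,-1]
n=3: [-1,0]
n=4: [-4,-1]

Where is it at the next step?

The jumps are [+3,+1], [-3,-1], [+3,+1], [-3,-1] — a geometric progression with ratio -1.
step 5: [-4,-1] + [+3,+1] → [-1,0]

[-1,0]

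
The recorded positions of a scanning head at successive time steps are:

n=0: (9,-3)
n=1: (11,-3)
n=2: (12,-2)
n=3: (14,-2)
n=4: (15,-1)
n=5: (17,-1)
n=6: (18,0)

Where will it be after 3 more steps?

(23,1)

Differencing gives (+2,+0), (+1,+1), (+2,+0), (+1,+1), (+2,+0), (+1,+1). This is the pattern (+2,+0), (+1,+1) repeated.
step 7: apply (+2,+0) → (20,0)
step 8: apply (+1,+1) → (21,1)
step 9: apply (+2,+0) → (23,1)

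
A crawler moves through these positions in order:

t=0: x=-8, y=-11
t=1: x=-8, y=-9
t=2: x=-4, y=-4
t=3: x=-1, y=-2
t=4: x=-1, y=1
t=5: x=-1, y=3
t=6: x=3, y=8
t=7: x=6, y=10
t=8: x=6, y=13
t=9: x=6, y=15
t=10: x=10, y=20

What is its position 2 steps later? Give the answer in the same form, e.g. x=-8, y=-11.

x=13, y=25

Differencing gives (+0, +2), (+4, +5), (+3, +2), (+0, +3), (+0, +2), (+4, +5), (+3, +2), (+0, +3), (+0, +2), (+4, +5). This is the pattern (+0, +2), (+4, +5), (+3, +2), (+0, +3) repeated.
step 11: apply (+3, +2) → x=13, y=22
step 12: apply (+0, +3) → x=13, y=25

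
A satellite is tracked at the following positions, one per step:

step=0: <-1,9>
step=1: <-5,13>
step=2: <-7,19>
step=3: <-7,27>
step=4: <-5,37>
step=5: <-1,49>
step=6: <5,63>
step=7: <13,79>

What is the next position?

<23,97>

Successive displacements: <-4,+4>, <-2,+6>, <+0,+8>, <+2,+10>, <+4,+12>, <+6,+14>, <+8,+16> — each changes by <+2,+2>.
step 8: <13,79> + <+10,+18> → <23,97>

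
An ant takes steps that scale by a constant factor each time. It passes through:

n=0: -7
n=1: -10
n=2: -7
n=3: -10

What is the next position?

Consecutive displacements -3, +3, -3 scale by a factor of -1 each step.
step 4: -10 + 3 → -7

-7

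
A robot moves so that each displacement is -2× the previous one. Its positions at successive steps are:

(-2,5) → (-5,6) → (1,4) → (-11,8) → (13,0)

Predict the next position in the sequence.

(-35,16)

Consecutive displacements (-3,+1), (+6,-2), (-12,+4), (+24,-8) scale by a factor of -2 each step.
step 5: (13,0) + (-48,+16) → (-35,16)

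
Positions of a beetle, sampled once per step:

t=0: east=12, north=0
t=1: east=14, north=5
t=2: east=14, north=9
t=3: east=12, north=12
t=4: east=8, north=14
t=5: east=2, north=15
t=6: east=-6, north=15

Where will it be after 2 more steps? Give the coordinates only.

Taking differences between consecutive positions: (+2, +5), (+0, +4), (-2, +3), (-4, +2), (-6, +1), (-8, +0). These grow by (-2, -1) each step.
step 7: east=-6, north=15 + (-10, -1) → east=-16, north=14
step 8: east=-16, north=14 + (-12, -2) → east=-28, north=12

east=-28, north=12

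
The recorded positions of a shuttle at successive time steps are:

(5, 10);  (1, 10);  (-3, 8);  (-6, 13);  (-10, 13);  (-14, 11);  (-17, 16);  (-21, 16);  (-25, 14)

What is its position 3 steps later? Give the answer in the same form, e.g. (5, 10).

Step-to-step displacements: (-4, +0), (-4, -2), (-3, +5), (-4, +0), (-4, -2), (-3, +5), (-4, +0), (-4, -2) — a repeating cycle of length 3.
step 9: apply (-3, +5) → (-28, 19)
step 10: apply (-4, +0) → (-32, 19)
step 11: apply (-4, -2) → (-36, 17)

(-36, 17)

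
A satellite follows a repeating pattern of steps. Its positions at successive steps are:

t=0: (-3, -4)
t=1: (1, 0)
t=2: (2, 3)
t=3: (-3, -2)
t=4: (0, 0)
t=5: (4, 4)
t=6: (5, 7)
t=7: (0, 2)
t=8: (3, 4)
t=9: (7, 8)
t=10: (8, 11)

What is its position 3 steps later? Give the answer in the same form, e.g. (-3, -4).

(10, 12)

Differencing gives (+4, +4), (+1, +3), (-5, -5), (+3, +2), (+4, +4), (+1, +3), (-5, -5), (+3, +2), (+4, +4), (+1, +3). This is the pattern (+4, +4), (+1, +3), (-5, -5), (+3, +2) repeated.
step 11: apply (-5, -5) → (3, 6)
step 12: apply (+3, +2) → (6, 8)
step 13: apply (+4, +4) → (10, 12)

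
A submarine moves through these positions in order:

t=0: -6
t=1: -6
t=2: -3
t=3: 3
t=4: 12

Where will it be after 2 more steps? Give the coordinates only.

39

First differences are +0, +3, +6, +9; their common second difference is +3 (constant acceleration).
step 5: 12 + 12 → 24
step 6: 24 + 15 → 39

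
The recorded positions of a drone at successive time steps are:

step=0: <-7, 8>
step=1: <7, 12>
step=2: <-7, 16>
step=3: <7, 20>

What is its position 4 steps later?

First: cycles through -7, 7 every 2 steps. Step 7 lands at position 1 of the cycle → 7.
Second: linear, +4 per step → 36 at step 7.

<7, 36>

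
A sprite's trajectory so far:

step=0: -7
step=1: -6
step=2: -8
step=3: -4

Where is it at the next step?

-12

The jumps are +1, -2, +4 — a geometric progression with ratio -2.
step 4: -4 − 8 → -12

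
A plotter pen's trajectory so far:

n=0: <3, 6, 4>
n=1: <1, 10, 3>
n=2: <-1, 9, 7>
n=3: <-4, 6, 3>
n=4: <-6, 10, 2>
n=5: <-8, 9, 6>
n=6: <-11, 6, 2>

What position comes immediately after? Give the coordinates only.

Step-to-step displacements: <-2, +4, -1>, <-2, -1, +4>, <-3, -3, -4>, <-2, +4, -1>, <-2, -1, +4>, <-3, -3, -4> — a repeating cycle of length 3.
step 7: apply <-2, +4, -1> → <-13, 10, 1>

<-13, 10, 1>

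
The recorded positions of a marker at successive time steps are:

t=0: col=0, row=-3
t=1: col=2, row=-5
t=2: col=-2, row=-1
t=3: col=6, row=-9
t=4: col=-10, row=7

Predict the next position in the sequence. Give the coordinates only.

col=22, row=-25

Consecutive displacements (+2, -2), (-4, +4), (+8, -8), (-16, +16) scale by a factor of -2 each step.
step 5: col=-10, row=7 + (+32, -32) → col=22, row=-25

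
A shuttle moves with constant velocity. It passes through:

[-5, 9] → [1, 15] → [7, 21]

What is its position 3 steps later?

Constant displacement of [+6, +6] per step.
step 3: [7, 21] + [+6, +6] → [13, 27]
step 4: [13, 27] + [+6, +6] → [19, 33]
step 5: [19, 33] + [+6, +6] → [25, 39]

[25, 39]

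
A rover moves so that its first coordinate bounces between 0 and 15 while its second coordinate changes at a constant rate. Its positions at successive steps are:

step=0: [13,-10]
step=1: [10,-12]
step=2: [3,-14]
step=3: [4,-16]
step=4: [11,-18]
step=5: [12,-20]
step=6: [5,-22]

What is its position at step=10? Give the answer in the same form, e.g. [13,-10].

The first coordinate reflects between 0 and 15, moving 7 per step.
  step 7: 5 → 2
  step 8: 2 → 9
  step 9: 9 → 14
  step 10: 14 → 7
The second coordinate changes by -2 each step: at step 10 it is -30.

[7,-30]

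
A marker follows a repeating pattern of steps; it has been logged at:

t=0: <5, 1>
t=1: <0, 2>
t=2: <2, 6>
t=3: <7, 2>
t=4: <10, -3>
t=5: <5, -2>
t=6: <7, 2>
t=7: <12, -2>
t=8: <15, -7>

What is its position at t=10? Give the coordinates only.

<12, -2>

The moves between consecutive positions are <-5, +1>, <+2, +4>, <+5, -4>, <+3, -5>, <-5, +1>, <+2, +4>, <+5, -4>, <+3, -5>; they repeat the 4-cycle [<-5, +1>, <+2, +4>, <+5, -4>, <+3, -5>].
step 9: apply <-5, +1> → <10, -6>
step 10: apply <+2, +4> → <12, -2>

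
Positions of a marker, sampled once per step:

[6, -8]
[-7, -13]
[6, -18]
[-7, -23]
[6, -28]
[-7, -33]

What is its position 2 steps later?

First: cycles through 6, -7 every 2 steps. Step 7 lands at position 1 of the cycle → -7.
Second: linear, -5 per step → -43 at step 7.

[-7, -43]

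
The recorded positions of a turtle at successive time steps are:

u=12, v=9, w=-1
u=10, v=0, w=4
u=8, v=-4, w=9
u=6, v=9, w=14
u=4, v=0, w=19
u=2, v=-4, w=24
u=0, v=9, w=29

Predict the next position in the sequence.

u=-2, v=0, w=34

The u coordinate changes by -2 each step, so at step 7 it is 12 + 7·(-2) = -2.
The v coordinate repeats the cycle [9, 0, -4] with period 3; step 7 mod 3 = 1, giving 0.
The w coordinate changes by +5 each step, so at step 7 it is -1 + 7·(5) = 34.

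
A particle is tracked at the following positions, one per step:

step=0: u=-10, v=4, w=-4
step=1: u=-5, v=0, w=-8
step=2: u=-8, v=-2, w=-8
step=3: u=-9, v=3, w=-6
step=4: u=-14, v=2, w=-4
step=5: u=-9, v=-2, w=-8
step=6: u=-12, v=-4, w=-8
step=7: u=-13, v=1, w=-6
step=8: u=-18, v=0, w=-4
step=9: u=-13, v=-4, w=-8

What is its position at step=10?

u=-16, v=-6, w=-8

The moves between consecutive positions are (+5, -4, -4), (-3, -2, +0), (-1, +5, +2), (-5, -1, +2), (+5, -4, -4), (-3, -2, +0), (-1, +5, +2), (-5, -1, +2), (+5, -4, -4); they repeat the 4-cycle [(+5, -4, -4), (-3, -2, +0), (-1, +5, +2), (-5, -1, +2)].
step 10: apply (-3, -2, +0) → u=-16, v=-6, w=-8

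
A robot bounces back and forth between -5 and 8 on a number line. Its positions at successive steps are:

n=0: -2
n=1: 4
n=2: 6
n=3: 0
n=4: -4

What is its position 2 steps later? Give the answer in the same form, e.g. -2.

The value reflects between -5 and 8, moving 6 per step.
  step 5: -4 → 2
  step 6: 2 → 8

8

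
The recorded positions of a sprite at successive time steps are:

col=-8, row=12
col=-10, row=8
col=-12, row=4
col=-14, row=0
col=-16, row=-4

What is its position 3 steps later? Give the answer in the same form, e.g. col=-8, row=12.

Constant displacement of (-2, -4) per step.
step 5: col=-16, row=-4 + (-2, -4) → col=-18, row=-8
step 6: col=-18, row=-8 + (-2, -4) → col=-20, row=-12
step 7: col=-20, row=-12 + (-2, -4) → col=-22, row=-16

col=-22, row=-16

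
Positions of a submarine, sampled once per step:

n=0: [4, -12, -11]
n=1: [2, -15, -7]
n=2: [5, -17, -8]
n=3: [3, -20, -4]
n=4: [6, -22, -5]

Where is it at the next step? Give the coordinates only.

Step-to-step displacements: [-2, -3, +4], [+3, -2, -1], [-2, -3, +4], [+3, -2, -1] — a repeating cycle of length 2.
step 5: apply [-2, -3, +4] → [4, -25, -1]

[4, -25, -1]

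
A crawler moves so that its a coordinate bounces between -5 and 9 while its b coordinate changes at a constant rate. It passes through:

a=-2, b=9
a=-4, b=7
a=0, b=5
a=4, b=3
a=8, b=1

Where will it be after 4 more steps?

a=-4, b=-7

The a coordinate travels 4 per step and bounces off the walls at -5 and 9.
  step 5: 8 → 6
  step 6: 6 → 2
  step 7: 2 → -2
  step 8: -2 → -4
The b coordinate changes by -2 each step: at step 8 it is -7.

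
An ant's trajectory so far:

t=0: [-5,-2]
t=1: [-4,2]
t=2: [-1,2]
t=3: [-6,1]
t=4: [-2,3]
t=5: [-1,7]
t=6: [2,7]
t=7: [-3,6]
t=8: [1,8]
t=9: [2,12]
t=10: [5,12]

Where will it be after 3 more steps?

[5,17]

Step-to-step displacements: [+1,+4], [+3,+0], [-5,-1], [+4,+2], [+1,+4], [+3,+0], [-5,-1], [+4,+2], [+1,+4], [+3,+0] — a repeating cycle of length 4.
step 11: apply [-5,-1] → [0,11]
step 12: apply [+4,+2] → [4,13]
step 13: apply [+1,+4] → [5,17]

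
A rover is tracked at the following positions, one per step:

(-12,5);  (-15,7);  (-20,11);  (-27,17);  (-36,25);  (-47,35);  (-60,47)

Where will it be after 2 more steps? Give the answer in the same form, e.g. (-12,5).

(-92,77)

First differences are (-3,+2), (-5,+4), (-7,+6), (-9,+8), (-11,+10), (-13,+12); their common second difference is (-2,+2) (constant acceleration).
step 7: (-60,47) + (-15,+14) → (-75,61)
step 8: (-75,61) + (-17,+16) → (-92,77)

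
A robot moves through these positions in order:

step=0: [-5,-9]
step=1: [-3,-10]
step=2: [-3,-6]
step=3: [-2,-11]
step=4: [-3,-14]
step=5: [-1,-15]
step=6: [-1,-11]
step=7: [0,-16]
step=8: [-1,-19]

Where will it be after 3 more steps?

Step-to-step displacements: [+2,-1], [+0,+4], [+1,-5], [-1,-3], [+2,-1], [+0,+4], [+1,-5], [-1,-3] — a repeating cycle of length 4.
step 9: apply [+2,-1] → [1,-20]
step 10: apply [+0,+4] → [1,-16]
step 11: apply [+1,-5] → [2,-21]

[2,-21]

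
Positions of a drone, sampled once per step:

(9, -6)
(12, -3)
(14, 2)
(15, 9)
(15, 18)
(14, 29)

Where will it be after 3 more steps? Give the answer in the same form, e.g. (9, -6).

(5, 74)

First differences are (+3, +3), (+2, +5), (+1, +7), (+0, +9), (-1, +11); their common second difference is (-1, +2) (constant acceleration).
step 6: (14, 29) + (-2, +13) → (12, 42)
step 7: (12, 42) + (-3, +15) → (9, 57)
step 8: (9, 57) + (-4, +17) → (5, 74)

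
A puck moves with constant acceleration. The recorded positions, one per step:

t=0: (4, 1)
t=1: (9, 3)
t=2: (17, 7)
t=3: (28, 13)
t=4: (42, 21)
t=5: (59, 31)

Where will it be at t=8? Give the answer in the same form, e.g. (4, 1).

(128, 73)

Taking differences between consecutive positions: (+5, +2), (+8, +4), (+11, +6), (+14, +8), (+17, +10). These grow by (+3, +2) each step.
step 6: (59, 31) + (+20, +12) → (79, 43)
step 7: (79, 43) + (+23, +14) → (102, 57)
step 8: (102, 57) + (+26, +16) → (128, 73)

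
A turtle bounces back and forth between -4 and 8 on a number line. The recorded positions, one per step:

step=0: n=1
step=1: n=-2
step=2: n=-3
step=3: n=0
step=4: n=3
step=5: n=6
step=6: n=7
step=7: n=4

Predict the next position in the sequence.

The value reflects between -4 and 8, moving 3 per step.
  step 8: 4 → 1

n=1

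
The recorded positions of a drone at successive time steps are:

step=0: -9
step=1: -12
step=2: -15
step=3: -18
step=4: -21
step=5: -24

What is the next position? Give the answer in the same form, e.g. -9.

Each step adds -3 to the position.
step 6: -24 − 3 → -27

-27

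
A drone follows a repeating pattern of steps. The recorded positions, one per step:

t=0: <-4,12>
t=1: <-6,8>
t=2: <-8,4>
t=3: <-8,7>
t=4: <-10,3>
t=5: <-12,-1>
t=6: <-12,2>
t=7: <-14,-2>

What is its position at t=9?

The moves between consecutive positions are <-2,-4>, <-2,-4>, <+0,+3>, <-2,-4>, <-2,-4>, <+0,+3>, <-2,-4>; they repeat the 3-cycle [<-2,-4>, <-2,-4>, <+0,+3>].
step 8: apply <-2,-4> → <-16,-6>
step 9: apply <+0,+3> → <-16,-3>

<-16,-3>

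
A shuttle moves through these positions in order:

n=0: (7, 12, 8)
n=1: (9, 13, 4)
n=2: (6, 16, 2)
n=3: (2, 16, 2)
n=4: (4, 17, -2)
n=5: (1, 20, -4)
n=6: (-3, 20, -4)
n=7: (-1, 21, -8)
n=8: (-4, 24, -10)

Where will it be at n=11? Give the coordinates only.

(-9, 28, -16)

Differencing gives (+2, +1, -4), (-3, +3, -2), (-4, +0, +0), (+2, +1, -4), (-3, +3, -2), (-4, +0, +0), (+2, +1, -4), (-3, +3, -2). This is the pattern (+2, +1, -4), (-3, +3, -2), (-4, +0, +0) repeated.
step 9: apply (-4, +0, +0) → (-8, 24, -10)
step 10: apply (+2, +1, -4) → (-6, 25, -14)
step 11: apply (-3, +3, -2) → (-9, 28, -16)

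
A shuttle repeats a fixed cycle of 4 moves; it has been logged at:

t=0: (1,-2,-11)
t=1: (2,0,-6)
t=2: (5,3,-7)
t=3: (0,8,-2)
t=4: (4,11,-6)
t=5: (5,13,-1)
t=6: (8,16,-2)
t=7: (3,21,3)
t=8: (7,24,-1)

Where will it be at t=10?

Differencing gives (+1,+2,+5), (+3,+3,-1), (-5,+5,+5), (+4,+3,-4), (+1,+2,+5), (+3,+3,-1), (-5,+5,+5), (+4,+3,-4). This is the pattern (+1,+2,+5), (+3,+3,-1), (-5,+5,+5), (+4,+3,-4) repeated.
step 9: apply (+1,+2,+5) → (8,26,4)
step 10: apply (+3,+3,-1) → (11,29,3)

(11,29,3)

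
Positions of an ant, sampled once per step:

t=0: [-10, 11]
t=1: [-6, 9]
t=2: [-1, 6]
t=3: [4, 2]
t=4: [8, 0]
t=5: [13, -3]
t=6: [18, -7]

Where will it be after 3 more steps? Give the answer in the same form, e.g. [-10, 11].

Differencing gives [+4, -2], [+5, -3], [+5, -4], [+4, -2], [+5, -3], [+5, -4]. This is the pattern [+4, -2], [+5, -3], [+5, -4] repeated.
step 7: apply [+4, -2] → [22, -9]
step 8: apply [+5, -3] → [27, -12]
step 9: apply [+5, -4] → [32, -16]

[32, -16]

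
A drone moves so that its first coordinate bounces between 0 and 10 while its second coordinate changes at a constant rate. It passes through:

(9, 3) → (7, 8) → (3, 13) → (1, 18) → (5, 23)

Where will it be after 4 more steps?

The first coordinate reflects between 0 and 10, moving 4 per step.
  step 5: 5 → 9
  step 6: 9 → 7
  step 7: 7 → 3
  step 8: 3 → 1
The second coordinate changes by +5 each step: at step 8 it is 43.

(1, 43)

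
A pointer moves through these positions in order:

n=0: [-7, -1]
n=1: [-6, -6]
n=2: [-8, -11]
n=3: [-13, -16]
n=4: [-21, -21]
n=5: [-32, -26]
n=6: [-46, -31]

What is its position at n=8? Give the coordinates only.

[-83, -41]

First differences are [+1, -5], [-2, -5], [-5, -5], [-8, -5], [-11, -5], [-14, -5]; their common second difference is [-3, +0] (constant acceleration).
step 7: [-46, -31] + [-17, -5] → [-63, -36]
step 8: [-63, -36] + [-20, -5] → [-83, -41]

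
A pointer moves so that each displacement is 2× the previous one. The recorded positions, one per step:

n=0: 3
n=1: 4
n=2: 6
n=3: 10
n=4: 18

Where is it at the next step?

34

Step-to-step displacements: +1, +2, +4, +8; each is 2× the previous.
step 5: 18 + 16 → 34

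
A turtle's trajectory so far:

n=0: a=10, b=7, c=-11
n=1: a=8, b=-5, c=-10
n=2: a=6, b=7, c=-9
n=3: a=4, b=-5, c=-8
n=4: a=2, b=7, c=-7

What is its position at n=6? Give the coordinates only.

a=-2, b=7, c=-5

A: linear, -2 per step → -2 at step 6.
B: cycles through 7, -5 every 2 steps. Step 6 lands at position 0 of the cycle → 7.
C: linear, +1 per step → -5 at step 6.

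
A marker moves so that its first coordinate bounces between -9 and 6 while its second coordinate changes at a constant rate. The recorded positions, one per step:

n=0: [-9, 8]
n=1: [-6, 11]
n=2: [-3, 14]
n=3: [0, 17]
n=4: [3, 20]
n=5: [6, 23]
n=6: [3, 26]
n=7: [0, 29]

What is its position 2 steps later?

[-6, 35]

The first coordinate reflects between -9 and 6, moving 3 per step.
  step 8: 0 → -3
  step 9: -3 → -6
The second coordinate changes by +3 each step: at step 9 it is 35.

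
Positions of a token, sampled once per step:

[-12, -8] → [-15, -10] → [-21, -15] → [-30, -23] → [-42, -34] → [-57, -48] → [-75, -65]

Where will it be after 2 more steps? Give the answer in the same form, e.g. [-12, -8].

[-120, -108]

First differences are [-3, -2], [-6, -5], [-9, -8], [-12, -11], [-15, -14], [-18, -17]; their common second difference is [-3, -3] (constant acceleration).
step 7: [-75, -65] + [-21, -20] → [-96, -85]
step 8: [-96, -85] + [-24, -23] → [-120, -108]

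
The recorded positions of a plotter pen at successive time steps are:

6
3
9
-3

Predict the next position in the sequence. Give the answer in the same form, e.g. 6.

Step-to-step displacements: -3, +6, -12; each is -2× the previous.
step 4: -3 + 24 → 21

21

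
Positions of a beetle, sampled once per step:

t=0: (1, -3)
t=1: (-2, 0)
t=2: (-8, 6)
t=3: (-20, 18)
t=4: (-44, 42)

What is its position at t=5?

The jumps are (-3, +3), (-6, +6), (-12, +12), (-24, +24) — a geometric progression with ratio 2.
step 5: (-44, 42) + (-48, +48) → (-92, 90)

(-92, 90)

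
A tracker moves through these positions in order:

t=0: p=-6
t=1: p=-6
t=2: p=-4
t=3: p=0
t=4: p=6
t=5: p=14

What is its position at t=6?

First differences are +0, +2, +4, +6, +8; their common second difference is +2 (constant acceleration).
step 6: 14 + 10 → p=24

p=24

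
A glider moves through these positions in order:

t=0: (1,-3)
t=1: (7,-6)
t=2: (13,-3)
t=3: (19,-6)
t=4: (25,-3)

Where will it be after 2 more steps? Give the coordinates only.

First: linear, +6 per step → 37 at step 6.
Second: cycles through -3, -6 every 2 steps. Step 6 lands at position 0 of the cycle → -3.

(37,-3)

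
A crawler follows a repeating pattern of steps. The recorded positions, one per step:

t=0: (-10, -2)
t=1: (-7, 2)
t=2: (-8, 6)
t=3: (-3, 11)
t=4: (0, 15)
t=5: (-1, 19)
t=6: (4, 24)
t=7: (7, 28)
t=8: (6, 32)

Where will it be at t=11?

Step-to-step displacements: (+3, +4), (-1, +4), (+5, +5), (+3, +4), (-1, +4), (+5, +5), (+3, +4), (-1, +4) — a repeating cycle of length 3.
step 9: apply (+5, +5) → (11, 37)
step 10: apply (+3, +4) → (14, 41)
step 11: apply (-1, +4) → (13, 45)

(13, 45)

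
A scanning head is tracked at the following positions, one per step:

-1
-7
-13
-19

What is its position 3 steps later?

The position changes by -6 every step.
step 4: -19 − 6 → -25
step 5: -25 − 6 → -31
step 6: -31 − 6 → -37

-37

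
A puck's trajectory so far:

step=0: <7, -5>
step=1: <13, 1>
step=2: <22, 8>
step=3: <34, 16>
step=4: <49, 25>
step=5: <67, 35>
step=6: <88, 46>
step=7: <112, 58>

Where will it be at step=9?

<169, 85>

First differences are <+6, +6>, <+9, +7>, <+12, +8>, <+15, +9>, <+18, +10>, <+21, +11>, <+24, +12>; their common second difference is <+3, +1> (constant acceleration).
step 8: <112, 58> + <+27, +13> → <139, 71>
step 9: <139, 71> + <+30, +14> → <169, 85>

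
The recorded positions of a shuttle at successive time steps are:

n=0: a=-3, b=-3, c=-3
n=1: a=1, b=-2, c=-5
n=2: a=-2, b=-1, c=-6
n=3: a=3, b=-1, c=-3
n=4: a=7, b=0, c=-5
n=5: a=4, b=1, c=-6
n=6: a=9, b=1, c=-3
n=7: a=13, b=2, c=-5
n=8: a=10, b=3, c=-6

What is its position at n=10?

Step-to-step displacements: (+4,+1,-2), (-3,+1,-1), (+5,+0,+3), (+4,+1,-2), (-3,+1,-1), (+5,+0,+3), (+4,+1,-2), (-3,+1,-1) — a repeating cycle of length 3.
step 9: apply (+5,+0,+3) → a=15, b=3, c=-3
step 10: apply (+4,+1,-2) → a=19, b=4, c=-5

a=19, b=4, c=-5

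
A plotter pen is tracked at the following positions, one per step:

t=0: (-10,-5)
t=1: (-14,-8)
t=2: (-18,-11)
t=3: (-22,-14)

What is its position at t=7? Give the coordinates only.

Each step adds (-4,-3) to the position.
step 4: (-22,-14) + (-4,-3) → (-26,-17)
step 5: (-26,-17) + (-4,-3) → (-30,-20)
step 6: (-30,-20) + (-4,-3) → (-34,-23)
step 7: (-34,-23) + (-4,-3) → (-38,-26)

(-38,-26)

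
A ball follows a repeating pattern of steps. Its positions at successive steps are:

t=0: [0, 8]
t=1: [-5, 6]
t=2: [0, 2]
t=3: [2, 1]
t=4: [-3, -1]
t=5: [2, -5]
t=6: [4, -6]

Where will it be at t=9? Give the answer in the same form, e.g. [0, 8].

Differencing gives [-5, -2], [+5, -4], [+2, -1], [-5, -2], [+5, -4], [+2, -1]. This is the pattern [-5, -2], [+5, -4], [+2, -1] repeated.
step 7: apply [-5, -2] → [-1, -8]
step 8: apply [+5, -4] → [4, -12]
step 9: apply [+2, -1] → [6, -13]

[6, -13]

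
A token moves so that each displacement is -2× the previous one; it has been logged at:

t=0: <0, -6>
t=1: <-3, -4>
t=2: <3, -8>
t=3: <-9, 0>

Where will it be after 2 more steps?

<-33, 16>

Step-to-step displacements: <-3, +2>, <+6, -4>, <-12, +8>; each is -2× the previous.
step 4: <-9, 0> + <+24, -16> → <15, -16>
step 5: <15, -16> + <-48, +32> → <-33, 16>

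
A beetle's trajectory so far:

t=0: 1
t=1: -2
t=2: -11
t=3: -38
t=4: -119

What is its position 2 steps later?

The jumps are -3, -9, -27, -81 — a geometric progression with ratio 3.
step 5: -119 − 243 → -362
step 6: -362 − 729 → -1091

-1091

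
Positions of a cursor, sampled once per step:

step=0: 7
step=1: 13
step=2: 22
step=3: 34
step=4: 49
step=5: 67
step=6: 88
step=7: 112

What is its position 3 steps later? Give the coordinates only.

Taking differences between consecutive positions: +6, +9, +12, +15, +18, +21, +24. These grow by +3 each step.
step 8: 112 + 27 → 139
step 9: 139 + 30 → 169
step 10: 169 + 33 → 202

202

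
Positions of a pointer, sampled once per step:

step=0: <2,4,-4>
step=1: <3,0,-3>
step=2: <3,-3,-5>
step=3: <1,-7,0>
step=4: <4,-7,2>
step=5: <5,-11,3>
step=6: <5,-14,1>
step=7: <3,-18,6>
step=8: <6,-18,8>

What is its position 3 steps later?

<5,-29,12>

The moves between consecutive positions are <+1,-4,+1>, <+0,-3,-2>, <-2,-4,+5>, <+3,+0,+2>, <+1,-4,+1>, <+0,-3,-2>, <-2,-4,+5>, <+3,+0,+2>; they repeat the 4-cycle [<+1,-4,+1>, <+0,-3,-2>, <-2,-4,+5>, <+3,+0,+2>].
step 9: apply <+1,-4,+1> → <7,-22,9>
step 10: apply <+0,-3,-2> → <7,-25,7>
step 11: apply <-2,-4,+5> → <5,-29,12>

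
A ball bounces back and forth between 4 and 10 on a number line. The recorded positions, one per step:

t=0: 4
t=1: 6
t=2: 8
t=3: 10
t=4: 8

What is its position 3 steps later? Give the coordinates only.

6

The value travels 2 per step and bounces off the walls at 4 and 10.
  step 5: 8 → 6
  step 6: 6 → 4
  step 7: 4 → 6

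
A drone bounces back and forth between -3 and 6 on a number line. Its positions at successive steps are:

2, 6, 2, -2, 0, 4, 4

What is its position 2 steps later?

-2

The value travels 4 per step and bounces off the walls at -3 and 6.
  step 7: 4 → 0
  step 8: 0 → -2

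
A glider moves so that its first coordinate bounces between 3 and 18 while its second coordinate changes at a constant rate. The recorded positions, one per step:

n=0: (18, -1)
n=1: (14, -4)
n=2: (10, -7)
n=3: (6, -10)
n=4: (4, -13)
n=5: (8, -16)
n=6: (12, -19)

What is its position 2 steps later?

(16, -25)

The first coordinate reflects between 3 and 18, moving 4 per step.
  step 7: 12 → 16
  step 8: 16 → 16
The second coordinate changes by -3 each step: at step 8 it is -25.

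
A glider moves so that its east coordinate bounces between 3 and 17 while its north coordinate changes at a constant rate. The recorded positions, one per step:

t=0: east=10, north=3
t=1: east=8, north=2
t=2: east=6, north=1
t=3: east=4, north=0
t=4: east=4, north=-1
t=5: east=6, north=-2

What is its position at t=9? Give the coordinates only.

The east coordinate reflects between 3 and 17, moving 2 per step.
  step 6: 6 → 8
  step 7: 8 → 10
  step 8: 10 → 12
  step 9: 12 → 14
The north coordinate changes by -1 each step: at step 9 it is -6.

east=14, north=-6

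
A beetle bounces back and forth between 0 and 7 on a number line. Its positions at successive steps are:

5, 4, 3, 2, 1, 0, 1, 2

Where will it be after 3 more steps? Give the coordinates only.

5

The value travels 1 per step and bounces off the walls at 0 and 7.
  step 8: 2 → 3
  step 9: 3 → 4
  step 10: 4 → 5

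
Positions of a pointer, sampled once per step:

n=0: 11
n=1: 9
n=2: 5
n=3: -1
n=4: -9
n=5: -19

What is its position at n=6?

First differences are -2, -4, -6, -8, -10; their common second difference is -2 (constant acceleration).
step 6: -19 − 12 → -31

-31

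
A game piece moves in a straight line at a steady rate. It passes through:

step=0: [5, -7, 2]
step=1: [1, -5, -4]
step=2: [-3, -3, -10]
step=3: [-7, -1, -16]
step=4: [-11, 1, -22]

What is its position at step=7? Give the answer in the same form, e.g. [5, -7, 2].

The position changes by [-4, +2, -6] every step.
step 5: [-11, 1, -22] + [-4, +2, -6] → [-15, 3, -28]
step 6: [-15, 3, -28] + [-4, +2, -6] → [-19, 5, -34]
step 7: [-19, 5, -34] + [-4, +2, -6] → [-23, 7, -40]

[-23, 7, -40]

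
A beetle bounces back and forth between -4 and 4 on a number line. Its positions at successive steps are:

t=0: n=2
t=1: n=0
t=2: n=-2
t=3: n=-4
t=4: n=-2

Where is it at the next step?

n=0

The value reflects between -4 and 4, moving 2 per step.
  step 5: -2 → 0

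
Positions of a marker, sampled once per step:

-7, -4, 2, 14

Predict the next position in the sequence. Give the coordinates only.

Step-to-step displacements: +3, +6, +12; each is 2× the previous.
step 4: 14 + 24 → 38

38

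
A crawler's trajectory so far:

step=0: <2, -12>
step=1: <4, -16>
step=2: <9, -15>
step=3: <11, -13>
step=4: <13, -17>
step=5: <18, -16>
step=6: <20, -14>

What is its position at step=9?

Step-to-step displacements: <+2, -4>, <+5, +1>, <+2, +2>, <+2, -4>, <+5, +1>, <+2, +2> — a repeating cycle of length 3.
step 7: apply <+2, -4> → <22, -18>
step 8: apply <+5, +1> → <27, -17>
step 9: apply <+2, +2> → <29, -15>

<29, -15>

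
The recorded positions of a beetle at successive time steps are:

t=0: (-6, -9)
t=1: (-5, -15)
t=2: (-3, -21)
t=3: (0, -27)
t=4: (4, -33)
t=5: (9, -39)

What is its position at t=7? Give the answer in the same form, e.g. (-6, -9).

Successive displacements: (+1, -6), (+2, -6), (+3, -6), (+4, -6), (+5, -6) — each changes by (+1, +0).
step 6: (9, -39) + (+6, -6) → (15, -45)
step 7: (15, -45) + (+7, -6) → (22, -51)

(22, -51)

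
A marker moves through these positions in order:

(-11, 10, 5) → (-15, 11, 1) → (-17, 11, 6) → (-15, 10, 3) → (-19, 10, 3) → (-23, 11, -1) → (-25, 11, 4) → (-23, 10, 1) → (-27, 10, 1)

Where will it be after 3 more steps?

Step-to-step displacements: (-4, +1, -4), (-2, +0, +5), (+2, -1, -3), (-4, +0, +0), (-4, +1, -4), (-2, +0, +5), (+2, -1, -3), (-4, +0, +0) — a repeating cycle of length 4.
step 9: apply (-4, +1, -4) → (-31, 11, -3)
step 10: apply (-2, +0, +5) → (-33, 11, 2)
step 11: apply (+2, -1, -3) → (-31, 10, -1)

(-31, 10, -1)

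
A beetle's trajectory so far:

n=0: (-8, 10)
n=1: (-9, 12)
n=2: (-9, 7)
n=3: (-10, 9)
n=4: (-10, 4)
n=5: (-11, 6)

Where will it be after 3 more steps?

(-12, -2)

Differencing gives (-1, +2), (+0, -5), (-1, +2), (+0, -5), (-1, +2). This is the pattern (-1, +2), (+0, -5) repeated.
step 6: apply (+0, -5) → (-11, 1)
step 7: apply (-1, +2) → (-12, 3)
step 8: apply (+0, -5) → (-12, -2)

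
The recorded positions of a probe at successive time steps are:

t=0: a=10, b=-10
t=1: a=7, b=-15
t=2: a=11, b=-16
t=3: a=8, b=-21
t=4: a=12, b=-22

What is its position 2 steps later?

a=13, b=-28

Differencing gives (-3, -5), (+4, -1), (-3, -5), (+4, -1). This is the pattern (-3, -5), (+4, -1) repeated.
step 5: apply (-3, -5) → a=9, b=-27
step 6: apply (+4, -1) → a=13, b=-28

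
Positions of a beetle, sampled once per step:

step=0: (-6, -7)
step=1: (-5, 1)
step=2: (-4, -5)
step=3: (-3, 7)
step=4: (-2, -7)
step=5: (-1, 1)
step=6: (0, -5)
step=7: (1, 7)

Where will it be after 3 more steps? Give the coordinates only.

(4, -5)

The first coordinate changes by +1 each step, so at step 10 it is -6 + 10·(1) = 4.
The second coordinate repeats the cycle [-7, 1, -5, 7] with period 4; step 10 mod 4 = 2, giving -5.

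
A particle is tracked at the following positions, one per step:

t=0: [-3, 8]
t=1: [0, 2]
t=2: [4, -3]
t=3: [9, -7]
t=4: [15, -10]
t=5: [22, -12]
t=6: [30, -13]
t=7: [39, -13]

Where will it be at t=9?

[60, -10]

Successive displacements: [+3, -6], [+4, -5], [+5, -4], [+6, -3], [+7, -2], [+8, -1], [+9, +0] — each changes by [+1, +1].
step 8: [39, -13] + [+10, +1] → [49, -12]
step 9: [49, -12] + [+11, +2] → [60, -10]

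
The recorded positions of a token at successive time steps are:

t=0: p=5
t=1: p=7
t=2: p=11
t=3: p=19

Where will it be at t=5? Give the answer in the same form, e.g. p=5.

p=67

Consecutive displacements +2, +4, +8 scale by a factor of 2 each step.
step 4: 19 + 16 → p=35
step 5: 35 + 32 → p=67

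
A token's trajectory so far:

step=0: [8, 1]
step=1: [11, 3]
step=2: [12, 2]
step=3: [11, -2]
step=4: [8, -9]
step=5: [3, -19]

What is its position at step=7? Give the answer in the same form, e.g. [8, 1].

[-13, -48]

First differences are [+3, +2], [+1, -1], [-1, -4], [-3, -7], [-5, -10]; their common second difference is [-2, -3] (constant acceleration).
step 6: [3, -19] + [-7, -13] → [-4, -32]
step 7: [-4, -32] + [-9, -16] → [-13, -48]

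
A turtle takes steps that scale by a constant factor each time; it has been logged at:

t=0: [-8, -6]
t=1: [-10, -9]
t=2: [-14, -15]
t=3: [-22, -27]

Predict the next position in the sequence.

[-38, -51]

The jumps are [-2, -3], [-4, -6], [-8, -12] — a geometric progression with ratio 2.
step 4: [-22, -27] + [-16, -24] → [-38, -51]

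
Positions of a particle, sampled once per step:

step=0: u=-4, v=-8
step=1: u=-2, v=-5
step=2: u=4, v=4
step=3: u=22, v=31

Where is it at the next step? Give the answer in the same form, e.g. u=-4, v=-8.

u=76, v=112

Consecutive displacements (+2, +3), (+6, +9), (+18, +27) scale by a factor of 3 each step.
step 4: u=22, v=31 + (+54, +81) → u=76, v=112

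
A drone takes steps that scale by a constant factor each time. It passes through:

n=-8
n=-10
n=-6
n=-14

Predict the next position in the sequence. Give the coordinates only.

The jumps are -2, +4, -8 — a geometric progression with ratio -2.
step 4: -14 + 16 → n=2

n=2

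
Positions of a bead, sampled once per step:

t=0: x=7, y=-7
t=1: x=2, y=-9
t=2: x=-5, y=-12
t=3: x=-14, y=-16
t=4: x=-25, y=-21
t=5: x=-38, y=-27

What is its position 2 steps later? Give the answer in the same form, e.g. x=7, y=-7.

x=-70, y=-42

Taking differences between consecutive positions: (-5, -2), (-7, -3), (-9, -4), (-11, -5), (-13, -6). These grow by (-2, -1) each step.
step 6: x=-38, y=-27 + (-15, -7) → x=-53, y=-34
step 7: x=-53, y=-34 + (-17, -8) → x=-70, y=-42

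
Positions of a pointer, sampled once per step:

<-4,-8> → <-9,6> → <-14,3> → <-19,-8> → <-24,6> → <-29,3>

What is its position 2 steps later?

<-39,6>

First: linear, -5 per step → -39 at step 7.
Second: cycles through -8, 6, 3 every 3 steps. Step 7 lands at position 1 of the cycle → 6.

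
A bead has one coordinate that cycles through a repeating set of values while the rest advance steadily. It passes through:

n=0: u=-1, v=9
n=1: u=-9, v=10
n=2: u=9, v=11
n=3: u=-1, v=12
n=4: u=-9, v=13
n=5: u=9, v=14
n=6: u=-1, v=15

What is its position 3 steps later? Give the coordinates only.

The u coordinate repeats the cycle [-1, -9, 9] with period 3; step 9 mod 3 = 0, giving -1.
The v coordinate changes by +1 each step, so at step 9 it is 9 + 9·(1) = 18.

u=-1, v=18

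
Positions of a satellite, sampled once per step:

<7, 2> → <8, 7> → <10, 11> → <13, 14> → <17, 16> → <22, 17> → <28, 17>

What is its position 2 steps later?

First differences are <+1, +5>, <+2, +4>, <+3, +3>, <+4, +2>, <+5, +1>, <+6, +0>; their common second difference is <+1, -1> (constant acceleration).
step 7: <28, 17> + <+7, -1> → <35, 16>
step 8: <35, 16> + <+8, -2> → <43, 14>

<43, 14>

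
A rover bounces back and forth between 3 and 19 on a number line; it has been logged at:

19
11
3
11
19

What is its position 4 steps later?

19

The value reflects between 3 and 19, moving 8 per step.
  step 5: 19 → 11
  step 6: 11 → 3
  step 7: 3 → 11
  step 8: 11 → 19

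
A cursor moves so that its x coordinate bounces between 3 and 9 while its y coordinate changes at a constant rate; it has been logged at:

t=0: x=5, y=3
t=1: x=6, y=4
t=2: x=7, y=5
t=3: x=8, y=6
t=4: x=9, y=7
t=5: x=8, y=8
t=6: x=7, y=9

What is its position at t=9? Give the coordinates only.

The x coordinate reflects between 3 and 9, moving 1 per step.
  step 7: 7 → 6
  step 8: 6 → 5
  step 9: 5 → 4
The y coordinate changes by +1 each step: at step 9 it is 12.

x=4, y=12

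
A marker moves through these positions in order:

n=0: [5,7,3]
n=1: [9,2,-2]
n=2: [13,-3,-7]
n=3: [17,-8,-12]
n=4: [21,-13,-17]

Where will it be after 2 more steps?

[29,-23,-27]

Constant displacement of [+4,-5,-5] per step.
step 5: [21,-13,-17] + [+4,-5,-5] → [25,-18,-22]
step 6: [25,-18,-22] + [+4,-5,-5] → [29,-23,-27]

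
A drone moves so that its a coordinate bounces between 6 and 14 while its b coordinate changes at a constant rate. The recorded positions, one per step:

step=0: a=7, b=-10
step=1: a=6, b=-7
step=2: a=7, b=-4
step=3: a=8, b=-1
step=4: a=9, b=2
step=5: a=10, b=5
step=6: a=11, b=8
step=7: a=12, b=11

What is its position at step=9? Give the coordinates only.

a=14, b=17

The a coordinate travels 1 per step and bounces off the walls at 6 and 14.
  step 8: 12 → 13
  step 9: 13 → 14
The b coordinate changes by +3 each step: at step 9 it is 17.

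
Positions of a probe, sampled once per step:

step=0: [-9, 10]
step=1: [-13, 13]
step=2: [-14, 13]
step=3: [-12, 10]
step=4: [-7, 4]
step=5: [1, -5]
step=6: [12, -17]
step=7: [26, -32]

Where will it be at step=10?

Successive displacements: [-4, +3], [-1, +0], [+2, -3], [+5, -6], [+8, -9], [+11, -12], [+14, -15] — each changes by [+3, -3].
step 8: [26, -32] + [+17, -18] → [43, -50]
step 9: [43, -50] + [+20, -21] → [63, -71]
step 10: [63, -71] + [+23, -24] → [86, -95]

[86, -95]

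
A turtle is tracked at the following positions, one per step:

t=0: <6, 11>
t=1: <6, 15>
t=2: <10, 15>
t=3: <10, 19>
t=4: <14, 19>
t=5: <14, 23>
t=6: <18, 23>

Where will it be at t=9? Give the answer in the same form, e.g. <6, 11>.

<22, 31>

Differencing gives <+0, +4>, <+4, +0>, <+0, +4>, <+4, +0>, <+0, +4>, <+4, +0>. This is the pattern <+0, +4>, <+4, +0> repeated.
step 7: apply <+0, +4> → <18, 27>
step 8: apply <+4, +0> → <22, 27>
step 9: apply <+0, +4> → <22, 31>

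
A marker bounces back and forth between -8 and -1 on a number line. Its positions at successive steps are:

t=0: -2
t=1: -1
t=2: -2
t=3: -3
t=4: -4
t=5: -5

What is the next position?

The value reflects between -8 and -1, moving 1 per step.
  step 6: -5 → -6

-6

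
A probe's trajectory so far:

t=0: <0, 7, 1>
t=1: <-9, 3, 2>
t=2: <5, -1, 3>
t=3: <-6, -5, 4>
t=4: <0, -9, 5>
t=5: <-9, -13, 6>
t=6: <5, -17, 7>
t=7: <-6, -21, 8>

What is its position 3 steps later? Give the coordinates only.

The first coordinate repeats the cycle [0, -9, 5, -6] with period 4; step 10 mod 4 = 2, giving 5.
The second coordinate changes by -4 each step, so at step 10 it is 7 + 10·(-4) = -33.
The third coordinate changes by +1 each step, so at step 10 it is 1 + 10·(1) = 11.

<5, -33, 11>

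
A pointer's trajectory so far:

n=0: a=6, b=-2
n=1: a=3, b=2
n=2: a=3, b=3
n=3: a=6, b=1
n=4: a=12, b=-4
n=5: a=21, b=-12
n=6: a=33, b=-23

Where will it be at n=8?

a=66, b=-54

Successive displacements: (-3,+4), (+0,+1), (+3,-2), (+6,-5), (+9,-8), (+12,-11) — each changes by (+3,-3).
step 7: a=33, b=-23 + (+15,-14) → a=48, b=-37
step 8: a=48, b=-37 + (+18,-17) → a=66, b=-54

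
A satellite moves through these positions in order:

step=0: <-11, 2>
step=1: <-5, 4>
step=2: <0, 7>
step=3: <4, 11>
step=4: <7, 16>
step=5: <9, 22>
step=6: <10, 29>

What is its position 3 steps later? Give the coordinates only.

Taking differences between consecutive positions: <+6, +2>, <+5, +3>, <+4, +4>, <+3, +5>, <+2, +6>, <+1, +7>. These grow by <-1, +1> each step.
step 7: <10, 29> + <+0, +8> → <10, 37>
step 8: <10, 37> + <-1, +9> → <9, 46>
step 9: <9, 46> + <-2, +10> → <7, 56>

<7, 56>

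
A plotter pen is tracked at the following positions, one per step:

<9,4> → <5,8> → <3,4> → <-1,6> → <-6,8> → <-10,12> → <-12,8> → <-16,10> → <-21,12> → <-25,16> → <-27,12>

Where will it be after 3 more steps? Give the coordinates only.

<-40,20>

Step-to-step displacements: <-4,+4>, <-2,-4>, <-4,+2>, <-5,+2>, <-4,+4>, <-2,-4>, <-4,+2>, <-5,+2>, <-4,+4>, <-2,-4> — a repeating cycle of length 4.
step 11: apply <-4,+2> → <-31,14>
step 12: apply <-5,+2> → <-36,16>
step 13: apply <-4,+4> → <-40,20>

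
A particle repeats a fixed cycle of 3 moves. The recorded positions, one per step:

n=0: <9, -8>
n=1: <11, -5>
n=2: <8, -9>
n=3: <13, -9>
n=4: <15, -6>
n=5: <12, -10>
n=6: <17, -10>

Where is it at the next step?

Step-to-step displacements: <+2, +3>, <-3, -4>, <+5, +0>, <+2, +3>, <-3, -4>, <+5, +0> — a repeating cycle of length 3.
step 7: apply <+2, +3> → <19, -7>

<19, -7>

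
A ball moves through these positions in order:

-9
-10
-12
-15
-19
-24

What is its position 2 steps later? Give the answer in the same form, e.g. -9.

-37

Taking differences between consecutive positions: -1, -2, -3, -4, -5. These grow by -1 each step.
step 6: -24 − 6 → -30
step 7: -30 − 7 → -37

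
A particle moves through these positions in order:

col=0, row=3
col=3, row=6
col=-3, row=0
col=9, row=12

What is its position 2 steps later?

The jumps are (+3,+3), (-6,-6), (+12,+12) — a geometric progression with ratio -2.
step 4: col=9, row=12 + (-24,-24) → col=-15, row=-12
step 5: col=-15, row=-12 + (+48,+48) → col=33, row=36

col=33, row=36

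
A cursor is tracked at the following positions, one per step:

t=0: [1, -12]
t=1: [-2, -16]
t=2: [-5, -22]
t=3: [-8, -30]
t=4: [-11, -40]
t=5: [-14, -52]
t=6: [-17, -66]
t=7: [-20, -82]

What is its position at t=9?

[-26, -120]

Taking differences between consecutive positions: [-3, -4], [-3, -6], [-3, -8], [-3, -10], [-3, -12], [-3, -14], [-3, -16]. These grow by [+0, -2] each step.
step 8: [-20, -82] + [-3, -18] → [-23, -100]
step 9: [-23, -100] + [-3, -20] → [-26, -120]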